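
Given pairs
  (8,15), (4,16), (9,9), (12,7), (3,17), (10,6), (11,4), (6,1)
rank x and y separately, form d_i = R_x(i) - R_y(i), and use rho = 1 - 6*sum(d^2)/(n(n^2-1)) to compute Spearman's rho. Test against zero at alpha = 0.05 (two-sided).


Step 1: Rank x and y separately (midranks; no ties here).
rank(x): 8->4, 4->2, 9->5, 12->8, 3->1, 10->6, 11->7, 6->3
rank(y): 15->6, 16->7, 9->5, 7->4, 17->8, 6->3, 4->2, 1->1
Step 2: d_i = R_x(i) - R_y(i); compute d_i^2.
  (4-6)^2=4, (2-7)^2=25, (5-5)^2=0, (8-4)^2=16, (1-8)^2=49, (6-3)^2=9, (7-2)^2=25, (3-1)^2=4
sum(d^2) = 132.
Step 3: rho = 1 - 6*132 / (8*(8^2 - 1)) = 1 - 792/504 = -0.571429.
Step 4: Under H0, t = rho * sqrt((n-2)/(1-rho^2)) = -1.7056 ~ t(6).
Step 5: Two-sided p-value from the t-distribution with 6 df = 0.138960.
Step 6: alpha = 0.05. fail to reject H0.

rho = -0.5714, p = 0.138960, fail to reject H0 at alpha = 0.05.


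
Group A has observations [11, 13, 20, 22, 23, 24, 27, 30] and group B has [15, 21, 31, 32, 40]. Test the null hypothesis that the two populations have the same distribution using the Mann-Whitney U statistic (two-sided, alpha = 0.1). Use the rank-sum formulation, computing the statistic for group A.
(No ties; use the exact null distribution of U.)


Step 1: Combine and sort all 13 observations; assign midranks.
sorted (value, group): (11,X), (13,X), (15,Y), (20,X), (21,Y), (22,X), (23,X), (24,X), (27,X), (30,X), (31,Y), (32,Y), (40,Y)
ranks: 11->1, 13->2, 15->3, 20->4, 21->5, 22->6, 23->7, 24->8, 27->9, 30->10, 31->11, 32->12, 40->13
Step 2: Rank sum for X: R1 = 1 + 2 + 4 + 6 + 7 + 8 + 9 + 10 = 47.
Step 3: U_X = R1 - n1(n1+1)/2 = 47 - 8*9/2 = 47 - 36 = 11.
       U_Y = n1*n2 - U_X = 40 - 11 = 29.
Step 4: No ties, so the exact null distribution of U (based on enumerating the C(13,8) = 1287 equally likely rank assignments) gives the two-sided p-value.
Step 5: p-value = 0.222222; compare to alpha = 0.1. fail to reject H0.

U_X = 11, p = 0.222222, fail to reject H0 at alpha = 0.1.


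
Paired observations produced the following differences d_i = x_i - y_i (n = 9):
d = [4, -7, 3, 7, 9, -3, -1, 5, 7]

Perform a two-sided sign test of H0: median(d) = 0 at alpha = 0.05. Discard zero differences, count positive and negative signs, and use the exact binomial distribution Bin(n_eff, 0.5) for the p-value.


Step 1: Discard zero differences. Original n = 9; n_eff = number of nonzero differences = 9.
Nonzero differences (with sign): +4, -7, +3, +7, +9, -3, -1, +5, +7
Step 2: Count signs: positive = 6, negative = 3.
Step 3: Under H0: P(positive) = 0.5, so the number of positives S ~ Bin(9, 0.5).
Step 4: Two-sided exact p-value = sum of Bin(9,0.5) probabilities at or below the observed probability = 0.507812.
Step 5: alpha = 0.05. fail to reject H0.

n_eff = 9, pos = 6, neg = 3, p = 0.507812, fail to reject H0.


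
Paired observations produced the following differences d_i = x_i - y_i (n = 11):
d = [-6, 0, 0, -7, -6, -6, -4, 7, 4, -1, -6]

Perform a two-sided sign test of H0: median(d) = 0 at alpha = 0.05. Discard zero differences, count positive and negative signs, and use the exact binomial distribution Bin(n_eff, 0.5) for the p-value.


Step 1: Discard zero differences. Original n = 11; n_eff = number of nonzero differences = 9.
Nonzero differences (with sign): -6, -7, -6, -6, -4, +7, +4, -1, -6
Step 2: Count signs: positive = 2, negative = 7.
Step 3: Under H0: P(positive) = 0.5, so the number of positives S ~ Bin(9, 0.5).
Step 4: Two-sided exact p-value = sum of Bin(9,0.5) probabilities at or below the observed probability = 0.179688.
Step 5: alpha = 0.05. fail to reject H0.

n_eff = 9, pos = 2, neg = 7, p = 0.179688, fail to reject H0.


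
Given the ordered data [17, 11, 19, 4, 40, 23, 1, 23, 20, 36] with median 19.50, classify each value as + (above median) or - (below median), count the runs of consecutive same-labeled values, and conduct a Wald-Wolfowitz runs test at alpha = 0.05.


Step 1: Compute median = 19.50; label A = above, B = below.
Labels in order: BBBBAABAAA  (n_A = 5, n_B = 5)
Step 2: Count runs R = 4.
Step 3: Under H0 (random ordering), E[R] = 2*n_A*n_B/(n_A+n_B) + 1 = 2*5*5/10 + 1 = 6.0000.
        Var[R] = 2*n_A*n_B*(2*n_A*n_B - n_A - n_B) / ((n_A+n_B)^2 * (n_A+n_B-1)) = 2000/900 = 2.2222.
        SD[R] = 1.4907.
Step 4: Continuity-corrected z = (R + 0.5 - E[R]) / SD[R] = (4 + 0.5 - 6.0000) / 1.4907 = -1.0062.
Step 5: Two-sided p-value via normal approximation = 2*(1 - Phi(|z|)) = 0.314305.
Step 6: alpha = 0.05. fail to reject H0.

R = 4, z = -1.0062, p = 0.314305, fail to reject H0.


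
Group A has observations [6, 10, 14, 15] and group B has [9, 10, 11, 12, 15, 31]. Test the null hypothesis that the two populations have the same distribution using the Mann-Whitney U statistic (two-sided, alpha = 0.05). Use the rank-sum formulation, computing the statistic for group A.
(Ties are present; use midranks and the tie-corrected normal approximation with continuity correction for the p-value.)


Step 1: Combine and sort all 10 observations; assign midranks.
sorted (value, group): (6,X), (9,Y), (10,X), (10,Y), (11,Y), (12,Y), (14,X), (15,X), (15,Y), (31,Y)
ranks: 6->1, 9->2, 10->3.5, 10->3.5, 11->5, 12->6, 14->7, 15->8.5, 15->8.5, 31->10
Step 2: Rank sum for X: R1 = 1 + 3.5 + 7 + 8.5 = 20.
Step 3: U_X = R1 - n1(n1+1)/2 = 20 - 4*5/2 = 20 - 10 = 10.
       U_Y = n1*n2 - U_X = 24 - 10 = 14.
Step 4: Ties are present, so use the tie-corrected normal approximation (with continuity correction) for the p-value.
Step 5: p-value = 0.747637; compare to alpha = 0.05. fail to reject H0.

U_X = 10, p = 0.747637, fail to reject H0 at alpha = 0.05.


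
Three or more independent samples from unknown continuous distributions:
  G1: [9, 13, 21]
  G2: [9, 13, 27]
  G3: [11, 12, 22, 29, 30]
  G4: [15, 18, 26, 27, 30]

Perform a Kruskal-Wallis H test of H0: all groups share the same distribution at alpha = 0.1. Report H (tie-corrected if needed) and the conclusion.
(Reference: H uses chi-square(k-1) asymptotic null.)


Step 1: Combine all N = 16 observations and assign midranks.
sorted (value, group, rank): (9,G1,1.5), (9,G2,1.5), (11,G3,3), (12,G3,4), (13,G1,5.5), (13,G2,5.5), (15,G4,7), (18,G4,8), (21,G1,9), (22,G3,10), (26,G4,11), (27,G2,12.5), (27,G4,12.5), (29,G3,14), (30,G3,15.5), (30,G4,15.5)
Step 2: Sum ranks within each group.
R_1 = 16 (n_1 = 3)
R_2 = 19.5 (n_2 = 3)
R_3 = 46.5 (n_3 = 5)
R_4 = 54 (n_4 = 5)
Step 3: H = 12/(N(N+1)) * sum(R_i^2/n_i) - 3(N+1)
     = 12/(16*17) * (16^2/3 + 19.5^2/3 + 46.5^2/5 + 54^2/5) - 3*17
     = 0.044118 * 1227.73 - 51
     = 3.164706.
Step 4: Ties present; correction factor C = 1 - 24/(16^3 - 16) = 0.994118. Corrected H = 3.164706 / 0.994118 = 3.183432.
Step 5: Under H0, H ~ chi^2(3); p-value = 0.364199.
Step 6: alpha = 0.1. fail to reject H0.

H = 3.1834, df = 3, p = 0.364199, fail to reject H0.


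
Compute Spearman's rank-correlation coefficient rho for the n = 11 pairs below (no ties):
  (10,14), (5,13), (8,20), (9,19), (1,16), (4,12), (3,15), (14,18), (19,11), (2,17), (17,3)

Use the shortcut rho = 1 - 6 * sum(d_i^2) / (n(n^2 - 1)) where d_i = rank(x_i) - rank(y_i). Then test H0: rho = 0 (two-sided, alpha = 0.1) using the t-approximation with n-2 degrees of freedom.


Step 1: Rank x and y separately (midranks; no ties here).
rank(x): 10->8, 5->5, 8->6, 9->7, 1->1, 4->4, 3->3, 14->9, 19->11, 2->2, 17->10
rank(y): 14->5, 13->4, 20->11, 19->10, 16->7, 12->3, 15->6, 18->9, 11->2, 17->8, 3->1
Step 2: d_i = R_x(i) - R_y(i); compute d_i^2.
  (8-5)^2=9, (5-4)^2=1, (6-11)^2=25, (7-10)^2=9, (1-7)^2=36, (4-3)^2=1, (3-6)^2=9, (9-9)^2=0, (11-2)^2=81, (2-8)^2=36, (10-1)^2=81
sum(d^2) = 288.
Step 3: rho = 1 - 6*288 / (11*(11^2 - 1)) = 1 - 1728/1320 = -0.309091.
Step 4: Under H0, t = rho * sqrt((n-2)/(1-rho^2)) = -0.9750 ~ t(9).
Step 5: Two-sided p-value from the t-distribution with 9 df = 0.355028.
Step 6: alpha = 0.1. fail to reject H0.

rho = -0.3091, p = 0.355028, fail to reject H0 at alpha = 0.1.


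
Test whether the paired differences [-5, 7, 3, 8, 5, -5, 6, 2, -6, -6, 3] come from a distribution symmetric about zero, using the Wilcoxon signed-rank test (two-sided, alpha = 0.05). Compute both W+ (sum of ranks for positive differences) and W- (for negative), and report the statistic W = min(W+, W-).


Step 1: Drop any zero differences (none here) and take |d_i|.
|d| = [5, 7, 3, 8, 5, 5, 6, 2, 6, 6, 3]
Step 2: Midrank |d_i| (ties get averaged ranks).
ranks: |5|->5, |7|->10, |3|->2.5, |8|->11, |5|->5, |5|->5, |6|->8, |2|->1, |6|->8, |6|->8, |3|->2.5
Step 3: Attach original signs; sum ranks with positive sign and with negative sign.
W+ = 10 + 2.5 + 11 + 5 + 8 + 1 + 2.5 = 40
W- = 5 + 5 + 8 + 8 = 26
(Check: W+ + W- = 66 should equal n(n+1)/2 = 66.)
Step 4: Test statistic W = min(W+, W-) = 26.
Step 5: Ties in |d|, so use the tie-corrected normal approximation.
        E[W] = n(n+1)/4 = 11*12/4 = 33.
        Tie groups: |d|=3 (t=2), |d|=5 (t=3), |d|=6 (t=3); sum(t^3 - t) = 54.
        Var[W] = n(n+1)(2n+1)/24 - sum(t^3-t)/48 = 3036/24 - 54/48 = 125.375.
        z = (W - E[W]) / sqrt(Var[W]) = (26 - 33) / 11.1971 = -0.6252.
        Two-sided p = 2*Phi(z) = 0.531865.
Step 6: alpha = 0.05. fail to reject H0.

W+ = 40, W- = 26, W = min = 26, p = 0.531865, fail to reject H0.


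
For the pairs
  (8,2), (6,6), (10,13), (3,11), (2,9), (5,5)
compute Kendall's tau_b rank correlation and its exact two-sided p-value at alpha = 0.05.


Step 1: Enumerate the 15 unordered pairs (i,j) with i<j and classify each by sign(x_j-x_i) * sign(y_j-y_i).
  (1,2):dx=-2,dy=+4->D; (1,3):dx=+2,dy=+11->C; (1,4):dx=-5,dy=+9->D; (1,5):dx=-6,dy=+7->D
  (1,6):dx=-3,dy=+3->D; (2,3):dx=+4,dy=+7->C; (2,4):dx=-3,dy=+5->D; (2,5):dx=-4,dy=+3->D
  (2,6):dx=-1,dy=-1->C; (3,4):dx=-7,dy=-2->C; (3,5):dx=-8,dy=-4->C; (3,6):dx=-5,dy=-8->C
  (4,5):dx=-1,dy=-2->C; (4,6):dx=+2,dy=-6->D; (5,6):dx=+3,dy=-4->D
Step 2: C = 7, D = 8, total pairs = 15.
Step 3: tau = (C - D)/(n(n-1)/2) = (7 - 8)/15 = -0.066667.
Step 4: Exact two-sided p-value (enumerate n! = 720 permutations of y under H0): p = 1.000000.
Step 5: alpha = 0.05. fail to reject H0.

tau_b = -0.0667 (C=7, D=8), p = 1.000000, fail to reject H0.


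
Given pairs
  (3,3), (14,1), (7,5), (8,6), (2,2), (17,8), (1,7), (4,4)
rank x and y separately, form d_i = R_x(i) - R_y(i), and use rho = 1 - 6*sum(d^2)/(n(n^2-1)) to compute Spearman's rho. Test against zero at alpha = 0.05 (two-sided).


Step 1: Rank x and y separately (midranks; no ties here).
rank(x): 3->3, 14->7, 7->5, 8->6, 2->2, 17->8, 1->1, 4->4
rank(y): 3->3, 1->1, 5->5, 6->6, 2->2, 8->8, 7->7, 4->4
Step 2: d_i = R_x(i) - R_y(i); compute d_i^2.
  (3-3)^2=0, (7-1)^2=36, (5-5)^2=0, (6-6)^2=0, (2-2)^2=0, (8-8)^2=0, (1-7)^2=36, (4-4)^2=0
sum(d^2) = 72.
Step 3: rho = 1 - 6*72 / (8*(8^2 - 1)) = 1 - 432/504 = 0.142857.
Step 4: Under H0, t = rho * sqrt((n-2)/(1-rho^2)) = 0.3536 ~ t(6).
Step 5: Two-sided p-value from the t-distribution with 6 df = 0.735765.
Step 6: alpha = 0.05. fail to reject H0.

rho = 0.1429, p = 0.735765, fail to reject H0 at alpha = 0.05.


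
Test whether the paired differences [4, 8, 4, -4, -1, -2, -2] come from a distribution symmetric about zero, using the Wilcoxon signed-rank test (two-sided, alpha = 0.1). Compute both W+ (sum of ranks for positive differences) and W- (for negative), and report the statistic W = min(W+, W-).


Step 1: Drop any zero differences (none here) and take |d_i|.
|d| = [4, 8, 4, 4, 1, 2, 2]
Step 2: Midrank |d_i| (ties get averaged ranks).
ranks: |4|->5, |8|->7, |4|->5, |4|->5, |1|->1, |2|->2.5, |2|->2.5
Step 3: Attach original signs; sum ranks with positive sign and with negative sign.
W+ = 5 + 7 + 5 = 17
W- = 5 + 1 + 2.5 + 2.5 = 11
(Check: W+ + W- = 28 should equal n(n+1)/2 = 28.)
Step 4: Test statistic W = min(W+, W-) = 11.
Step 5: Ties in |d|, so use the tie-corrected normal approximation.
        E[W] = n(n+1)/4 = 7*8/4 = 14.
        Tie groups: |d|=2 (t=2), |d|=4 (t=3); sum(t^3 - t) = 30.
        Var[W] = n(n+1)(2n+1)/24 - sum(t^3-t)/48 = 840/24 - 30/48 = 34.375.
        z = (W - E[W]) / sqrt(Var[W]) = (11 - 14) / 5.8630 = -0.5117.
        Two-sided p = 2*Phi(z) = 0.608874.
Step 6: alpha = 0.1. fail to reject H0.

W+ = 17, W- = 11, W = min = 11, p = 0.608874, fail to reject H0.


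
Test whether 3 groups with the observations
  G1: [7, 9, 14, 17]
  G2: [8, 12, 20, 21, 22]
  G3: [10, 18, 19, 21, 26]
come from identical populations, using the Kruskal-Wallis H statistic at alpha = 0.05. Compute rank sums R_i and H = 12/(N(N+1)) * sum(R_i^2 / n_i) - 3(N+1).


Step 1: Combine all N = 14 observations and assign midranks.
sorted (value, group, rank): (7,G1,1), (8,G2,2), (9,G1,3), (10,G3,4), (12,G2,5), (14,G1,6), (17,G1,7), (18,G3,8), (19,G3,9), (20,G2,10), (21,G2,11.5), (21,G3,11.5), (22,G2,13), (26,G3,14)
Step 2: Sum ranks within each group.
R_1 = 17 (n_1 = 4)
R_2 = 41.5 (n_2 = 5)
R_3 = 46.5 (n_3 = 5)
Step 3: H = 12/(N(N+1)) * sum(R_i^2/n_i) - 3(N+1)
     = 12/(14*15) * (17^2/4 + 41.5^2/5 + 46.5^2/5) - 3*15
     = 0.057143 * 849.15 - 45
     = 3.522857.
Step 4: Ties present; correction factor C = 1 - 6/(14^3 - 14) = 0.997802. Corrected H = 3.522857 / 0.997802 = 3.530617.
Step 5: Under H0, H ~ chi^2(2); p-value = 0.171134.
Step 6: alpha = 0.05. fail to reject H0.

H = 3.5306, df = 2, p = 0.171134, fail to reject H0.


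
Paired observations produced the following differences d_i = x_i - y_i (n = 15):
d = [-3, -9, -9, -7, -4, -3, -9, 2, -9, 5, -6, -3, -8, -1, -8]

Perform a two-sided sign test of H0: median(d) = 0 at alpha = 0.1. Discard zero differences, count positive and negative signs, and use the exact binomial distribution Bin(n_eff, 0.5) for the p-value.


Step 1: Discard zero differences. Original n = 15; n_eff = number of nonzero differences = 15.
Nonzero differences (with sign): -3, -9, -9, -7, -4, -3, -9, +2, -9, +5, -6, -3, -8, -1, -8
Step 2: Count signs: positive = 2, negative = 13.
Step 3: Under H0: P(positive) = 0.5, so the number of positives S ~ Bin(15, 0.5).
Step 4: Two-sided exact p-value = sum of Bin(15,0.5) probabilities at or below the observed probability = 0.007385.
Step 5: alpha = 0.1. reject H0.

n_eff = 15, pos = 2, neg = 13, p = 0.007385, reject H0.


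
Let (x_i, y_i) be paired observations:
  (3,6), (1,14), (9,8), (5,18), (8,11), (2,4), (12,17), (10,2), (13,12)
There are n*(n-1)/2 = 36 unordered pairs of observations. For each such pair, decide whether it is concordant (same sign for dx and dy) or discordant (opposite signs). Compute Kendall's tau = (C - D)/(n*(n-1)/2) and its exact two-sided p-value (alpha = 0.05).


Step 1: Enumerate the 36 unordered pairs (i,j) with i<j and classify each by sign(x_j-x_i) * sign(y_j-y_i).
  (1,2):dx=-2,dy=+8->D; (1,3):dx=+6,dy=+2->C; (1,4):dx=+2,dy=+12->C; (1,5):dx=+5,dy=+5->C
  (1,6):dx=-1,dy=-2->C; (1,7):dx=+9,dy=+11->C; (1,8):dx=+7,dy=-4->D; (1,9):dx=+10,dy=+6->C
  (2,3):dx=+8,dy=-6->D; (2,4):dx=+4,dy=+4->C; (2,5):dx=+7,dy=-3->D; (2,6):dx=+1,dy=-10->D
  (2,7):dx=+11,dy=+3->C; (2,8):dx=+9,dy=-12->D; (2,9):dx=+12,dy=-2->D; (3,4):dx=-4,dy=+10->D
  (3,5):dx=-1,dy=+3->D; (3,6):dx=-7,dy=-4->C; (3,7):dx=+3,dy=+9->C; (3,8):dx=+1,dy=-6->D
  (3,9):dx=+4,dy=+4->C; (4,5):dx=+3,dy=-7->D; (4,6):dx=-3,dy=-14->C; (4,7):dx=+7,dy=-1->D
  (4,8):dx=+5,dy=-16->D; (4,9):dx=+8,dy=-6->D; (5,6):dx=-6,dy=-7->C; (5,7):dx=+4,dy=+6->C
  (5,8):dx=+2,dy=-9->D; (5,9):dx=+5,dy=+1->C; (6,7):dx=+10,dy=+13->C; (6,8):dx=+8,dy=-2->D
  (6,9):dx=+11,dy=+8->C; (7,8):dx=-2,dy=-15->C; (7,9):dx=+1,dy=-5->D; (8,9):dx=+3,dy=+10->C
Step 2: C = 19, D = 17, total pairs = 36.
Step 3: tau = (C - D)/(n(n-1)/2) = (19 - 17)/36 = 0.055556.
Step 4: Exact two-sided p-value (enumerate n! = 362880 permutations of y under H0): p = 0.919455.
Step 5: alpha = 0.05. fail to reject H0.

tau_b = 0.0556 (C=19, D=17), p = 0.919455, fail to reject H0.


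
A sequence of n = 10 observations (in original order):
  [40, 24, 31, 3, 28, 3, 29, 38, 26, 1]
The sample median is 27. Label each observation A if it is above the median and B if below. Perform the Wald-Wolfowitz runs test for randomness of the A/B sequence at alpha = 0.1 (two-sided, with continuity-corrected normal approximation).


Step 1: Compute median = 27; label A = above, B = below.
Labels in order: ABABABAABB  (n_A = 5, n_B = 5)
Step 2: Count runs R = 8.
Step 3: Under H0 (random ordering), E[R] = 2*n_A*n_B/(n_A+n_B) + 1 = 2*5*5/10 + 1 = 6.0000.
        Var[R] = 2*n_A*n_B*(2*n_A*n_B - n_A - n_B) / ((n_A+n_B)^2 * (n_A+n_B-1)) = 2000/900 = 2.2222.
        SD[R] = 1.4907.
Step 4: Continuity-corrected z = (R - 0.5 - E[R]) / SD[R] = (8 - 0.5 - 6.0000) / 1.4907 = 1.0062.
Step 5: Two-sided p-value via normal approximation = 2*(1 - Phi(|z|)) = 0.314305.
Step 6: alpha = 0.1. fail to reject H0.

R = 8, z = 1.0062, p = 0.314305, fail to reject H0.


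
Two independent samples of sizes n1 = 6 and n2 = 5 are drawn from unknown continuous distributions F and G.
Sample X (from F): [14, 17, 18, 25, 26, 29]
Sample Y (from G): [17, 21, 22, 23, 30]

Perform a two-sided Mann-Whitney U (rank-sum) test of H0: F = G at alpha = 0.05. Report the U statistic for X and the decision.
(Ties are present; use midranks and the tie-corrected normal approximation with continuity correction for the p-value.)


Step 1: Combine and sort all 11 observations; assign midranks.
sorted (value, group): (14,X), (17,X), (17,Y), (18,X), (21,Y), (22,Y), (23,Y), (25,X), (26,X), (29,X), (30,Y)
ranks: 14->1, 17->2.5, 17->2.5, 18->4, 21->5, 22->6, 23->7, 25->8, 26->9, 29->10, 30->11
Step 2: Rank sum for X: R1 = 1 + 2.5 + 4 + 8 + 9 + 10 = 34.5.
Step 3: U_X = R1 - n1(n1+1)/2 = 34.5 - 6*7/2 = 34.5 - 21 = 13.5.
       U_Y = n1*n2 - U_X = 30 - 13.5 = 16.5.
Step 4: Ties are present, so use the tie-corrected normal approximation (with continuity correction) for the p-value.
Step 5: p-value = 0.854805; compare to alpha = 0.05. fail to reject H0.

U_X = 13.5, p = 0.854805, fail to reject H0 at alpha = 0.05.


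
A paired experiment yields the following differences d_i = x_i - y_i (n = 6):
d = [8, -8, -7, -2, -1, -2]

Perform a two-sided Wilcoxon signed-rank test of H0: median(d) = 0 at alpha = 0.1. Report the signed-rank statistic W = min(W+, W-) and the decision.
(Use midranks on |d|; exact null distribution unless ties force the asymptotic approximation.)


Step 1: Drop any zero differences (none here) and take |d_i|.
|d| = [8, 8, 7, 2, 1, 2]
Step 2: Midrank |d_i| (ties get averaged ranks).
ranks: |8|->5.5, |8|->5.5, |7|->4, |2|->2.5, |1|->1, |2|->2.5
Step 3: Attach original signs; sum ranks with positive sign and with negative sign.
W+ = 5.5 = 5.5
W- = 5.5 + 4 + 2.5 + 1 + 2.5 = 15.5
(Check: W+ + W- = 21 should equal n(n+1)/2 = 21.)
Step 4: Test statistic W = min(W+, W-) = 5.5.
Step 5: Ties in |d|, so use the tie-corrected normal approximation.
        E[W] = n(n+1)/4 = 6*7/4 = 10.5.
        Tie groups: |d|=2 (t=2), |d|=8 (t=2); sum(t^3 - t) = 12.
        Var[W] = n(n+1)(2n+1)/24 - sum(t^3-t)/48 = 546/24 - 12/48 = 22.5.
        z = (W - E[W]) / sqrt(Var[W]) = (5.5 - 10.5) / 4.7434 = -1.0541.
        Two-sided p = 2*Phi(z) = 0.291841.
Step 6: alpha = 0.1. fail to reject H0.

W+ = 5.5, W- = 15.5, W = min = 5.5, p = 0.291841, fail to reject H0.


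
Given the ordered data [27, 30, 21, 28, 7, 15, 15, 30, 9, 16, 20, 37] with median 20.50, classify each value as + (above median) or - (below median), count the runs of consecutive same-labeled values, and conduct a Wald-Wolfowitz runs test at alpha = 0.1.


Step 1: Compute median = 20.50; label A = above, B = below.
Labels in order: AAAABBBABBBA  (n_A = 6, n_B = 6)
Step 2: Count runs R = 5.
Step 3: Under H0 (random ordering), E[R] = 2*n_A*n_B/(n_A+n_B) + 1 = 2*6*6/12 + 1 = 7.0000.
        Var[R] = 2*n_A*n_B*(2*n_A*n_B - n_A - n_B) / ((n_A+n_B)^2 * (n_A+n_B-1)) = 4320/1584 = 2.7273.
        SD[R] = 1.6514.
Step 4: Continuity-corrected z = (R + 0.5 - E[R]) / SD[R] = (5 + 0.5 - 7.0000) / 1.6514 = -0.9083.
Step 5: Two-sided p-value via normal approximation = 2*(1 - Phi(|z|)) = 0.363722.
Step 6: alpha = 0.1. fail to reject H0.

R = 5, z = -0.9083, p = 0.363722, fail to reject H0.


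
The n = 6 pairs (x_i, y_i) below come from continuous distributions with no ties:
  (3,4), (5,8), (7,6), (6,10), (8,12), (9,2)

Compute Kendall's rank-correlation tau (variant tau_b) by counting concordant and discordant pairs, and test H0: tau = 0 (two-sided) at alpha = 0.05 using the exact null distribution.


Step 1: Enumerate the 15 unordered pairs (i,j) with i<j and classify each by sign(x_j-x_i) * sign(y_j-y_i).
  (1,2):dx=+2,dy=+4->C; (1,3):dx=+4,dy=+2->C; (1,4):dx=+3,dy=+6->C; (1,5):dx=+5,dy=+8->C
  (1,6):dx=+6,dy=-2->D; (2,3):dx=+2,dy=-2->D; (2,4):dx=+1,dy=+2->C; (2,5):dx=+3,dy=+4->C
  (2,6):dx=+4,dy=-6->D; (3,4):dx=-1,dy=+4->D; (3,5):dx=+1,dy=+6->C; (3,6):dx=+2,dy=-4->D
  (4,5):dx=+2,dy=+2->C; (4,6):dx=+3,dy=-8->D; (5,6):dx=+1,dy=-10->D
Step 2: C = 8, D = 7, total pairs = 15.
Step 3: tau = (C - D)/(n(n-1)/2) = (8 - 7)/15 = 0.066667.
Step 4: Exact two-sided p-value (enumerate n! = 720 permutations of y under H0): p = 1.000000.
Step 5: alpha = 0.05. fail to reject H0.

tau_b = 0.0667 (C=8, D=7), p = 1.000000, fail to reject H0.


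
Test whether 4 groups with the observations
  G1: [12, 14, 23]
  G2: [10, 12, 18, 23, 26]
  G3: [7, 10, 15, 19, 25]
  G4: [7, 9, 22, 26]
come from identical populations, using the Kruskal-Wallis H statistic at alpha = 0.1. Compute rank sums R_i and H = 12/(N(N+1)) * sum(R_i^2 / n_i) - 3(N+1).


Step 1: Combine all N = 17 observations and assign midranks.
sorted (value, group, rank): (7,G3,1.5), (7,G4,1.5), (9,G4,3), (10,G2,4.5), (10,G3,4.5), (12,G1,6.5), (12,G2,6.5), (14,G1,8), (15,G3,9), (18,G2,10), (19,G3,11), (22,G4,12), (23,G1,13.5), (23,G2,13.5), (25,G3,15), (26,G2,16.5), (26,G4,16.5)
Step 2: Sum ranks within each group.
R_1 = 28 (n_1 = 3)
R_2 = 51 (n_2 = 5)
R_3 = 41 (n_3 = 5)
R_4 = 33 (n_4 = 4)
Step 3: H = 12/(N(N+1)) * sum(R_i^2/n_i) - 3(N+1)
     = 12/(17*18) * (28^2/3 + 51^2/5 + 41^2/5 + 33^2/4) - 3*18
     = 0.039216 * 1389.98 - 54
     = 0.509150.
Step 4: Ties present; correction factor C = 1 - 30/(17^3 - 17) = 0.993873. Corrected H = 0.509150 / 0.993873 = 0.512289.
Step 5: Under H0, H ~ chi^2(3); p-value = 0.916183.
Step 6: alpha = 0.1. fail to reject H0.

H = 0.5123, df = 3, p = 0.916183, fail to reject H0.


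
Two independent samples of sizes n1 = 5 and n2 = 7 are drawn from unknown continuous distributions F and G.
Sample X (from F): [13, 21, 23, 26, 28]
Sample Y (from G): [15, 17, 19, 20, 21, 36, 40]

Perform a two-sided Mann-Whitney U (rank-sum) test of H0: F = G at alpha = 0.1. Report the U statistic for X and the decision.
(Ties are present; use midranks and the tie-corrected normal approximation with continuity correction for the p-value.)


Step 1: Combine and sort all 12 observations; assign midranks.
sorted (value, group): (13,X), (15,Y), (17,Y), (19,Y), (20,Y), (21,X), (21,Y), (23,X), (26,X), (28,X), (36,Y), (40,Y)
ranks: 13->1, 15->2, 17->3, 19->4, 20->5, 21->6.5, 21->6.5, 23->8, 26->9, 28->10, 36->11, 40->12
Step 2: Rank sum for X: R1 = 1 + 6.5 + 8 + 9 + 10 = 34.5.
Step 3: U_X = R1 - n1(n1+1)/2 = 34.5 - 5*6/2 = 34.5 - 15 = 19.5.
       U_Y = n1*n2 - U_X = 35 - 19.5 = 15.5.
Step 4: Ties are present, so use the tie-corrected normal approximation (with continuity correction) for the p-value.
Step 5: p-value = 0.807210; compare to alpha = 0.1. fail to reject H0.

U_X = 19.5, p = 0.807210, fail to reject H0 at alpha = 0.1.


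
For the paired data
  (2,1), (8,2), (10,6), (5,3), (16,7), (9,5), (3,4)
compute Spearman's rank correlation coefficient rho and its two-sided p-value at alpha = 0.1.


Step 1: Rank x and y separately (midranks; no ties here).
rank(x): 2->1, 8->4, 10->6, 5->3, 16->7, 9->5, 3->2
rank(y): 1->1, 2->2, 6->6, 3->3, 7->7, 5->5, 4->4
Step 2: d_i = R_x(i) - R_y(i); compute d_i^2.
  (1-1)^2=0, (4-2)^2=4, (6-6)^2=0, (3-3)^2=0, (7-7)^2=0, (5-5)^2=0, (2-4)^2=4
sum(d^2) = 8.
Step 3: rho = 1 - 6*8 / (7*(7^2 - 1)) = 1 - 48/336 = 0.857143.
Step 4: Under H0, t = rho * sqrt((n-2)/(1-rho^2)) = 3.7210 ~ t(5).
Step 5: Two-sided p-value from the t-distribution with 5 df = 0.013697.
Step 6: alpha = 0.1. reject H0.

rho = 0.8571, p = 0.013697, reject H0 at alpha = 0.1.


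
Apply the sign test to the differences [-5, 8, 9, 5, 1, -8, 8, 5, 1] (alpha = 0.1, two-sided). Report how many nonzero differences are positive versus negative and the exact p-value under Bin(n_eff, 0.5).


Step 1: Discard zero differences. Original n = 9; n_eff = number of nonzero differences = 9.
Nonzero differences (with sign): -5, +8, +9, +5, +1, -8, +8, +5, +1
Step 2: Count signs: positive = 7, negative = 2.
Step 3: Under H0: P(positive) = 0.5, so the number of positives S ~ Bin(9, 0.5).
Step 4: Two-sided exact p-value = sum of Bin(9,0.5) probabilities at or below the observed probability = 0.179688.
Step 5: alpha = 0.1. fail to reject H0.

n_eff = 9, pos = 7, neg = 2, p = 0.179688, fail to reject H0.


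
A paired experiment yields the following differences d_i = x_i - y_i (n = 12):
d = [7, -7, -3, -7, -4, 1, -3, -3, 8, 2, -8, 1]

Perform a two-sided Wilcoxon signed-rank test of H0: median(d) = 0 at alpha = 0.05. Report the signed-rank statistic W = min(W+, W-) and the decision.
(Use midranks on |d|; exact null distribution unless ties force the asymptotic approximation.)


Step 1: Drop any zero differences (none here) and take |d_i|.
|d| = [7, 7, 3, 7, 4, 1, 3, 3, 8, 2, 8, 1]
Step 2: Midrank |d_i| (ties get averaged ranks).
ranks: |7|->9, |7|->9, |3|->5, |7|->9, |4|->7, |1|->1.5, |3|->5, |3|->5, |8|->11.5, |2|->3, |8|->11.5, |1|->1.5
Step 3: Attach original signs; sum ranks with positive sign and with negative sign.
W+ = 9 + 1.5 + 11.5 + 3 + 1.5 = 26.5
W- = 9 + 5 + 9 + 7 + 5 + 5 + 11.5 = 51.5
(Check: W+ + W- = 78 should equal n(n+1)/2 = 78.)
Step 4: Test statistic W = min(W+, W-) = 26.5.
Step 5: Ties in |d|, so use the tie-corrected normal approximation.
        E[W] = n(n+1)/4 = 12*13/4 = 39.
        Tie groups: |d|=1 (t=2), |d|=3 (t=3), |d|=7 (t=3), |d|=8 (t=2); sum(t^3 - t) = 60.
        Var[W] = n(n+1)(2n+1)/24 - sum(t^3-t)/48 = 3900/24 - 60/48 = 161.25.
        z = (W - E[W]) / sqrt(Var[W]) = (26.5 - 39) / 12.6984 = -0.9844.
        Two-sided p = 2*Phi(z) = 0.324932.
Step 6: alpha = 0.05. fail to reject H0.

W+ = 26.5, W- = 51.5, W = min = 26.5, p = 0.324932, fail to reject H0.


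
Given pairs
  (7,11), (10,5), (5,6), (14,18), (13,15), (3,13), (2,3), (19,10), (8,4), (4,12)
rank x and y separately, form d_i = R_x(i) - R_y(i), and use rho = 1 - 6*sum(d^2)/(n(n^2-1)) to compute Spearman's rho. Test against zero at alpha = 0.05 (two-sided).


Step 1: Rank x and y separately (midranks; no ties here).
rank(x): 7->5, 10->7, 5->4, 14->9, 13->8, 3->2, 2->1, 19->10, 8->6, 4->3
rank(y): 11->6, 5->3, 6->4, 18->10, 15->9, 13->8, 3->1, 10->5, 4->2, 12->7
Step 2: d_i = R_x(i) - R_y(i); compute d_i^2.
  (5-6)^2=1, (7-3)^2=16, (4-4)^2=0, (9-10)^2=1, (8-9)^2=1, (2-8)^2=36, (1-1)^2=0, (10-5)^2=25, (6-2)^2=16, (3-7)^2=16
sum(d^2) = 112.
Step 3: rho = 1 - 6*112 / (10*(10^2 - 1)) = 1 - 672/990 = 0.321212.
Step 4: Under H0, t = rho * sqrt((n-2)/(1-rho^2)) = 0.9594 ~ t(8).
Step 5: Two-sided p-value from the t-distribution with 8 df = 0.365468.
Step 6: alpha = 0.05. fail to reject H0.

rho = 0.3212, p = 0.365468, fail to reject H0 at alpha = 0.05.


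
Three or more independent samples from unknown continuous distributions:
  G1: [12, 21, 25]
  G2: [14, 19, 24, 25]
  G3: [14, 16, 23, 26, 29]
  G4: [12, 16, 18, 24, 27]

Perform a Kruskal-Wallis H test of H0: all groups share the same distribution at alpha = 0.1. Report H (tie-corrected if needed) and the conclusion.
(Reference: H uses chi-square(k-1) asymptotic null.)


Step 1: Combine all N = 17 observations and assign midranks.
sorted (value, group, rank): (12,G1,1.5), (12,G4,1.5), (14,G2,3.5), (14,G3,3.5), (16,G3,5.5), (16,G4,5.5), (18,G4,7), (19,G2,8), (21,G1,9), (23,G3,10), (24,G2,11.5), (24,G4,11.5), (25,G1,13.5), (25,G2,13.5), (26,G3,15), (27,G4,16), (29,G3,17)
Step 2: Sum ranks within each group.
R_1 = 24 (n_1 = 3)
R_2 = 36.5 (n_2 = 4)
R_3 = 51 (n_3 = 5)
R_4 = 41.5 (n_4 = 5)
Step 3: H = 12/(N(N+1)) * sum(R_i^2/n_i) - 3(N+1)
     = 12/(17*18) * (24^2/3 + 36.5^2/4 + 51^2/5 + 41.5^2/5) - 3*18
     = 0.039216 * 1389.71 - 54
     = 0.498529.
Step 4: Ties present; correction factor C = 1 - 30/(17^3 - 17) = 0.993873. Corrected H = 0.498529 / 0.993873 = 0.501603.
Step 5: Under H0, H ~ chi^2(3); p-value = 0.918539.
Step 6: alpha = 0.1. fail to reject H0.

H = 0.5016, df = 3, p = 0.918539, fail to reject H0.


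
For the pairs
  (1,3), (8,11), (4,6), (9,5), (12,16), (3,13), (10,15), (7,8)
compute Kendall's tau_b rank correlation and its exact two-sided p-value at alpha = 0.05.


Step 1: Enumerate the 28 unordered pairs (i,j) with i<j and classify each by sign(x_j-x_i) * sign(y_j-y_i).
  (1,2):dx=+7,dy=+8->C; (1,3):dx=+3,dy=+3->C; (1,4):dx=+8,dy=+2->C; (1,5):dx=+11,dy=+13->C
  (1,6):dx=+2,dy=+10->C; (1,7):dx=+9,dy=+12->C; (1,8):dx=+6,dy=+5->C; (2,3):dx=-4,dy=-5->C
  (2,4):dx=+1,dy=-6->D; (2,5):dx=+4,dy=+5->C; (2,6):dx=-5,dy=+2->D; (2,7):dx=+2,dy=+4->C
  (2,8):dx=-1,dy=-3->C; (3,4):dx=+5,dy=-1->D; (3,5):dx=+8,dy=+10->C; (3,6):dx=-1,dy=+7->D
  (3,7):dx=+6,dy=+9->C; (3,8):dx=+3,dy=+2->C; (4,5):dx=+3,dy=+11->C; (4,6):dx=-6,dy=+8->D
  (4,7):dx=+1,dy=+10->C; (4,8):dx=-2,dy=+3->D; (5,6):dx=-9,dy=-3->C; (5,7):dx=-2,dy=-1->C
  (5,8):dx=-5,dy=-8->C; (6,7):dx=+7,dy=+2->C; (6,8):dx=+4,dy=-5->D; (7,8):dx=-3,dy=-7->C
Step 2: C = 21, D = 7, total pairs = 28.
Step 3: tau = (C - D)/(n(n-1)/2) = (21 - 7)/28 = 0.500000.
Step 4: Exact two-sided p-value (enumerate n! = 40320 permutations of y under H0): p = 0.108681.
Step 5: alpha = 0.05. fail to reject H0.

tau_b = 0.5000 (C=21, D=7), p = 0.108681, fail to reject H0.


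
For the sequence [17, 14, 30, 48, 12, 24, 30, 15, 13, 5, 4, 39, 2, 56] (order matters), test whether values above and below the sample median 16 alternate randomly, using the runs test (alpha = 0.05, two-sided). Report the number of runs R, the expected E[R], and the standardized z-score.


Step 1: Compute median = 16; label A = above, B = below.
Labels in order: ABAABAABBBBABA  (n_A = 7, n_B = 7)
Step 2: Count runs R = 9.
Step 3: Under H0 (random ordering), E[R] = 2*n_A*n_B/(n_A+n_B) + 1 = 2*7*7/14 + 1 = 8.0000.
        Var[R] = 2*n_A*n_B*(2*n_A*n_B - n_A - n_B) / ((n_A+n_B)^2 * (n_A+n_B-1)) = 8232/2548 = 3.2308.
        SD[R] = 1.7974.
Step 4: Continuity-corrected z = (R - 0.5 - E[R]) / SD[R] = (9 - 0.5 - 8.0000) / 1.7974 = 0.2782.
Step 5: Two-sided p-value via normal approximation = 2*(1 - Phi(|z|)) = 0.780879.
Step 6: alpha = 0.05. fail to reject H0.

R = 9, z = 0.2782, p = 0.780879, fail to reject H0.


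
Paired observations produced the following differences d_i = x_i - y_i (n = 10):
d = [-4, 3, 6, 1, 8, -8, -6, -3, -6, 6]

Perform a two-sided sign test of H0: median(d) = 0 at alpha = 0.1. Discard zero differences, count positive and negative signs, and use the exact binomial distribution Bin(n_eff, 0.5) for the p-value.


Step 1: Discard zero differences. Original n = 10; n_eff = number of nonzero differences = 10.
Nonzero differences (with sign): -4, +3, +6, +1, +8, -8, -6, -3, -6, +6
Step 2: Count signs: positive = 5, negative = 5.
Step 3: Under H0: P(positive) = 0.5, so the number of positives S ~ Bin(10, 0.5).
Step 4: Two-sided exact p-value = sum of Bin(10,0.5) probabilities at or below the observed probability = 1.000000.
Step 5: alpha = 0.1. fail to reject H0.

n_eff = 10, pos = 5, neg = 5, p = 1.000000, fail to reject H0.


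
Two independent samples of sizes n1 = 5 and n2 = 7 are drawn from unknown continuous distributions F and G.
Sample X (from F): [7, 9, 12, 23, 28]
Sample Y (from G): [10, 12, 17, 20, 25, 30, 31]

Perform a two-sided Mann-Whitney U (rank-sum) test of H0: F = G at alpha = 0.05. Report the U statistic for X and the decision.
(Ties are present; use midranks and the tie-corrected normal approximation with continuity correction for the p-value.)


Step 1: Combine and sort all 12 observations; assign midranks.
sorted (value, group): (7,X), (9,X), (10,Y), (12,X), (12,Y), (17,Y), (20,Y), (23,X), (25,Y), (28,X), (30,Y), (31,Y)
ranks: 7->1, 9->2, 10->3, 12->4.5, 12->4.5, 17->6, 20->7, 23->8, 25->9, 28->10, 30->11, 31->12
Step 2: Rank sum for X: R1 = 1 + 2 + 4.5 + 8 + 10 = 25.5.
Step 3: U_X = R1 - n1(n1+1)/2 = 25.5 - 5*6/2 = 25.5 - 15 = 10.5.
       U_Y = n1*n2 - U_X = 35 - 10.5 = 24.5.
Step 4: Ties are present, so use the tie-corrected normal approximation (with continuity correction) for the p-value.
Step 5: p-value = 0.290307; compare to alpha = 0.05. fail to reject H0.

U_X = 10.5, p = 0.290307, fail to reject H0 at alpha = 0.05.


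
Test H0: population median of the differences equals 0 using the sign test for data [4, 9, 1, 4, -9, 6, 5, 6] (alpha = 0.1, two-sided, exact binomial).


Step 1: Discard zero differences. Original n = 8; n_eff = number of nonzero differences = 8.
Nonzero differences (with sign): +4, +9, +1, +4, -9, +6, +5, +6
Step 2: Count signs: positive = 7, negative = 1.
Step 3: Under H0: P(positive) = 0.5, so the number of positives S ~ Bin(8, 0.5).
Step 4: Two-sided exact p-value = sum of Bin(8,0.5) probabilities at or below the observed probability = 0.070312.
Step 5: alpha = 0.1. reject H0.

n_eff = 8, pos = 7, neg = 1, p = 0.070312, reject H0.


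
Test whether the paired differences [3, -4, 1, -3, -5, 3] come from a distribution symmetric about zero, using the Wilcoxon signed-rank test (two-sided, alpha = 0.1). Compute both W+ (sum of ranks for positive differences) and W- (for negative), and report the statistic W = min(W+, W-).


Step 1: Drop any zero differences (none here) and take |d_i|.
|d| = [3, 4, 1, 3, 5, 3]
Step 2: Midrank |d_i| (ties get averaged ranks).
ranks: |3|->3, |4|->5, |1|->1, |3|->3, |5|->6, |3|->3
Step 3: Attach original signs; sum ranks with positive sign and with negative sign.
W+ = 3 + 1 + 3 = 7
W- = 5 + 3 + 6 = 14
(Check: W+ + W- = 21 should equal n(n+1)/2 = 21.)
Step 4: Test statistic W = min(W+, W-) = 7.
Step 5: Ties in |d|, so use the tie-corrected normal approximation.
        E[W] = n(n+1)/4 = 6*7/4 = 10.5.
        Tie groups: |d|=3 (t=3); sum(t^3 - t) = 24.
        Var[W] = n(n+1)(2n+1)/24 - sum(t^3-t)/48 = 546/24 - 24/48 = 22.25.
        z = (W - E[W]) / sqrt(Var[W]) = (7 - 10.5) / 4.7170 = -0.7420.
        Two-sided p = 2*Phi(z) = 0.458088.
Step 6: alpha = 0.1. fail to reject H0.

W+ = 7, W- = 14, W = min = 7, p = 0.458088, fail to reject H0.


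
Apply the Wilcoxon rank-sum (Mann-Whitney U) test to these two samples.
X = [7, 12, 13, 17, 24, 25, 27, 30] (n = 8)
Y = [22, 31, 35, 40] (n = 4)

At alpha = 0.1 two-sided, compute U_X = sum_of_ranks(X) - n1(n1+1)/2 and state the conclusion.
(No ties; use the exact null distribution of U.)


Step 1: Combine and sort all 12 observations; assign midranks.
sorted (value, group): (7,X), (12,X), (13,X), (17,X), (22,Y), (24,X), (25,X), (27,X), (30,X), (31,Y), (35,Y), (40,Y)
ranks: 7->1, 12->2, 13->3, 17->4, 22->5, 24->6, 25->7, 27->8, 30->9, 31->10, 35->11, 40->12
Step 2: Rank sum for X: R1 = 1 + 2 + 3 + 4 + 6 + 7 + 8 + 9 = 40.
Step 3: U_X = R1 - n1(n1+1)/2 = 40 - 8*9/2 = 40 - 36 = 4.
       U_Y = n1*n2 - U_X = 32 - 4 = 28.
Step 4: No ties, so the exact null distribution of U (based on enumerating the C(12,8) = 495 equally likely rank assignments) gives the two-sided p-value.
Step 5: p-value = 0.048485; compare to alpha = 0.1. reject H0.

U_X = 4, p = 0.048485, reject H0 at alpha = 0.1.


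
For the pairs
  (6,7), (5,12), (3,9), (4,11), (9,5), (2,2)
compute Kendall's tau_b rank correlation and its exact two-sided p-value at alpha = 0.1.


Step 1: Enumerate the 15 unordered pairs (i,j) with i<j and classify each by sign(x_j-x_i) * sign(y_j-y_i).
  (1,2):dx=-1,dy=+5->D; (1,3):dx=-3,dy=+2->D; (1,4):dx=-2,dy=+4->D; (1,5):dx=+3,dy=-2->D
  (1,6):dx=-4,dy=-5->C; (2,3):dx=-2,dy=-3->C; (2,4):dx=-1,dy=-1->C; (2,5):dx=+4,dy=-7->D
  (2,6):dx=-3,dy=-10->C; (3,4):dx=+1,dy=+2->C; (3,5):dx=+6,dy=-4->D; (3,6):dx=-1,dy=-7->C
  (4,5):dx=+5,dy=-6->D; (4,6):dx=-2,dy=-9->C; (5,6):dx=-7,dy=-3->C
Step 2: C = 8, D = 7, total pairs = 15.
Step 3: tau = (C - D)/(n(n-1)/2) = (8 - 7)/15 = 0.066667.
Step 4: Exact two-sided p-value (enumerate n! = 720 permutations of y under H0): p = 1.000000.
Step 5: alpha = 0.1. fail to reject H0.

tau_b = 0.0667 (C=8, D=7), p = 1.000000, fail to reject H0.


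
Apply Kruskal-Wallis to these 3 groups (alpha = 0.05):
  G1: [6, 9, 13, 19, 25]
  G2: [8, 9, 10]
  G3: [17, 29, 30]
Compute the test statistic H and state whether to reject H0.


Step 1: Combine all N = 11 observations and assign midranks.
sorted (value, group, rank): (6,G1,1), (8,G2,2), (9,G1,3.5), (9,G2,3.5), (10,G2,5), (13,G1,6), (17,G3,7), (19,G1,8), (25,G1,9), (29,G3,10), (30,G3,11)
Step 2: Sum ranks within each group.
R_1 = 27.5 (n_1 = 5)
R_2 = 10.5 (n_2 = 3)
R_3 = 28 (n_3 = 3)
Step 3: H = 12/(N(N+1)) * sum(R_i^2/n_i) - 3(N+1)
     = 12/(11*12) * (27.5^2/5 + 10.5^2/3 + 28^2/3) - 3*12
     = 0.090909 * 449.333 - 36
     = 4.848485.
Step 4: Ties present; correction factor C = 1 - 6/(11^3 - 11) = 0.995455. Corrected H = 4.848485 / 0.995455 = 4.870624.
Step 5: Under H0, H ~ chi^2(2); p-value = 0.087570.
Step 6: alpha = 0.05. fail to reject H0.

H = 4.8706, df = 2, p = 0.087570, fail to reject H0.


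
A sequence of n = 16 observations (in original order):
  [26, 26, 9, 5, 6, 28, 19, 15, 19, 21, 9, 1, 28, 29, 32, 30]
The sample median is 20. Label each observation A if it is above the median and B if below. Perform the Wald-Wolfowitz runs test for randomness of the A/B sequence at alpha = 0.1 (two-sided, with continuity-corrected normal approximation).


Step 1: Compute median = 20; label A = above, B = below.
Labels in order: AABBBABBBABBAAAA  (n_A = 8, n_B = 8)
Step 2: Count runs R = 7.
Step 3: Under H0 (random ordering), E[R] = 2*n_A*n_B/(n_A+n_B) + 1 = 2*8*8/16 + 1 = 9.0000.
        Var[R] = 2*n_A*n_B*(2*n_A*n_B - n_A - n_B) / ((n_A+n_B)^2 * (n_A+n_B-1)) = 14336/3840 = 3.7333.
        SD[R] = 1.9322.
Step 4: Continuity-corrected z = (R + 0.5 - E[R]) / SD[R] = (7 + 0.5 - 9.0000) / 1.9322 = -0.7763.
Step 5: Two-sided p-value via normal approximation = 2*(1 - Phi(|z|)) = 0.437558.
Step 6: alpha = 0.1. fail to reject H0.

R = 7, z = -0.7763, p = 0.437558, fail to reject H0.


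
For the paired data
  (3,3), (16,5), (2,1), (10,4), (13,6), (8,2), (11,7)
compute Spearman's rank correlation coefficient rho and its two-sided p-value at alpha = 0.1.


Step 1: Rank x and y separately (midranks; no ties here).
rank(x): 3->2, 16->7, 2->1, 10->4, 13->6, 8->3, 11->5
rank(y): 3->3, 5->5, 1->1, 4->4, 6->6, 2->2, 7->7
Step 2: d_i = R_x(i) - R_y(i); compute d_i^2.
  (2-3)^2=1, (7-5)^2=4, (1-1)^2=0, (4-4)^2=0, (6-6)^2=0, (3-2)^2=1, (5-7)^2=4
sum(d^2) = 10.
Step 3: rho = 1 - 6*10 / (7*(7^2 - 1)) = 1 - 60/336 = 0.821429.
Step 4: Under H0, t = rho * sqrt((n-2)/(1-rho^2)) = 3.2206 ~ t(5).
Step 5: Two-sided p-value from the t-distribution with 5 df = 0.023449.
Step 6: alpha = 0.1. reject H0.

rho = 0.8214, p = 0.023449, reject H0 at alpha = 0.1.


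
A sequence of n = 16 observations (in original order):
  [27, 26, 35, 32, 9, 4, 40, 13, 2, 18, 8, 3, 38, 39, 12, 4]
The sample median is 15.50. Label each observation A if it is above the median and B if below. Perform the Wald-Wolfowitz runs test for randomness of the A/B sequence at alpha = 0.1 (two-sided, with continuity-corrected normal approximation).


Step 1: Compute median = 15.50; label A = above, B = below.
Labels in order: AAAABBABBABBAABB  (n_A = 8, n_B = 8)
Step 2: Count runs R = 8.
Step 3: Under H0 (random ordering), E[R] = 2*n_A*n_B/(n_A+n_B) + 1 = 2*8*8/16 + 1 = 9.0000.
        Var[R] = 2*n_A*n_B*(2*n_A*n_B - n_A - n_B) / ((n_A+n_B)^2 * (n_A+n_B-1)) = 14336/3840 = 3.7333.
        SD[R] = 1.9322.
Step 4: Continuity-corrected z = (R + 0.5 - E[R]) / SD[R] = (8 + 0.5 - 9.0000) / 1.9322 = -0.2588.
Step 5: Two-sided p-value via normal approximation = 2*(1 - Phi(|z|)) = 0.795809.
Step 6: alpha = 0.1. fail to reject H0.

R = 8, z = -0.2588, p = 0.795809, fail to reject H0.


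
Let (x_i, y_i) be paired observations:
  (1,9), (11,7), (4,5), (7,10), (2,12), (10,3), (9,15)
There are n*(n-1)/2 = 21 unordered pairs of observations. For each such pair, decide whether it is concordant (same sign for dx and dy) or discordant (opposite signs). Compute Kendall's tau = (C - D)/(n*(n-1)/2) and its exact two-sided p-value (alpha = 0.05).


Step 1: Enumerate the 21 unordered pairs (i,j) with i<j and classify each by sign(x_j-x_i) * sign(y_j-y_i).
  (1,2):dx=+10,dy=-2->D; (1,3):dx=+3,dy=-4->D; (1,4):dx=+6,dy=+1->C; (1,5):dx=+1,dy=+3->C
  (1,6):dx=+9,dy=-6->D; (1,7):dx=+8,dy=+6->C; (2,3):dx=-7,dy=-2->C; (2,4):dx=-4,dy=+3->D
  (2,5):dx=-9,dy=+5->D; (2,6):dx=-1,dy=-4->C; (2,7):dx=-2,dy=+8->D; (3,4):dx=+3,dy=+5->C
  (3,5):dx=-2,dy=+7->D; (3,6):dx=+6,dy=-2->D; (3,7):dx=+5,dy=+10->C; (4,5):dx=-5,dy=+2->D
  (4,6):dx=+3,dy=-7->D; (4,7):dx=+2,dy=+5->C; (5,6):dx=+8,dy=-9->D; (5,7):dx=+7,dy=+3->C
  (6,7):dx=-1,dy=+12->D
Step 2: C = 9, D = 12, total pairs = 21.
Step 3: tau = (C - D)/(n(n-1)/2) = (9 - 12)/21 = -0.142857.
Step 4: Exact two-sided p-value (enumerate n! = 5040 permutations of y under H0): p = 0.772619.
Step 5: alpha = 0.05. fail to reject H0.

tau_b = -0.1429 (C=9, D=12), p = 0.772619, fail to reject H0.
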